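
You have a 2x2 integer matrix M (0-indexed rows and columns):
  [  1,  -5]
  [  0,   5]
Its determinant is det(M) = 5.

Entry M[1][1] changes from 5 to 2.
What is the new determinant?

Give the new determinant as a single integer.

Answer: 2

Derivation:
det is linear in row 1: changing M[1][1] by delta changes det by delta * cofactor(1,1).
Cofactor C_11 = (-1)^(1+1) * minor(1,1) = 1
Entry delta = 2 - 5 = -3
Det delta = -3 * 1 = -3
New det = 5 + -3 = 2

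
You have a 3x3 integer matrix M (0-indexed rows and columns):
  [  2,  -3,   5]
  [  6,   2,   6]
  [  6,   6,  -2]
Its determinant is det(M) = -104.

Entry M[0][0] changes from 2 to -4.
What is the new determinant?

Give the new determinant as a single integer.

det is linear in row 0: changing M[0][0] by delta changes det by delta * cofactor(0,0).
Cofactor C_00 = (-1)^(0+0) * minor(0,0) = -40
Entry delta = -4 - 2 = -6
Det delta = -6 * -40 = 240
New det = -104 + 240 = 136

Answer: 136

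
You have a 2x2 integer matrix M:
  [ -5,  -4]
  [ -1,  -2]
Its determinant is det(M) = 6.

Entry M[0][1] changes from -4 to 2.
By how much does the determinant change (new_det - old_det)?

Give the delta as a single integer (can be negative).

Answer: 6

Derivation:
Cofactor C_01 = 1
Entry delta = 2 - -4 = 6
Det delta = entry_delta * cofactor = 6 * 1 = 6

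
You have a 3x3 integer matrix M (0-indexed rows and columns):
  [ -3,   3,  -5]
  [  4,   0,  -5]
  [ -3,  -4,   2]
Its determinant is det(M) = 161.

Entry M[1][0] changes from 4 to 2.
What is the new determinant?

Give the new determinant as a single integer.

det is linear in row 1: changing M[1][0] by delta changes det by delta * cofactor(1,0).
Cofactor C_10 = (-1)^(1+0) * minor(1,0) = 14
Entry delta = 2 - 4 = -2
Det delta = -2 * 14 = -28
New det = 161 + -28 = 133

Answer: 133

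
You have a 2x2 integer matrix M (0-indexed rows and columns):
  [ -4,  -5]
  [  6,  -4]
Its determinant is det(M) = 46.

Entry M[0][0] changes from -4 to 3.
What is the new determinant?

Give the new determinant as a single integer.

Answer: 18

Derivation:
det is linear in row 0: changing M[0][0] by delta changes det by delta * cofactor(0,0).
Cofactor C_00 = (-1)^(0+0) * minor(0,0) = -4
Entry delta = 3 - -4 = 7
Det delta = 7 * -4 = -28
New det = 46 + -28 = 18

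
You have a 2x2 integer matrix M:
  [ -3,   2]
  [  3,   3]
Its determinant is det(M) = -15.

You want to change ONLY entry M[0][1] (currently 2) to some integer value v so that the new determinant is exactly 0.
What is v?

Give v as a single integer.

Answer: -3

Derivation:
det is linear in entry M[0][1]: det = old_det + (v - 2) * C_01
Cofactor C_01 = -3
Want det = 0: -15 + (v - 2) * -3 = 0
  (v - 2) = 15 / -3 = -5
  v = 2 + (-5) = -3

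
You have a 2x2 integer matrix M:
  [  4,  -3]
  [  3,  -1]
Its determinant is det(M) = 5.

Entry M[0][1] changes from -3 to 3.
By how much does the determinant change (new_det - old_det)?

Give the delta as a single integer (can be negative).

Cofactor C_01 = -3
Entry delta = 3 - -3 = 6
Det delta = entry_delta * cofactor = 6 * -3 = -18

Answer: -18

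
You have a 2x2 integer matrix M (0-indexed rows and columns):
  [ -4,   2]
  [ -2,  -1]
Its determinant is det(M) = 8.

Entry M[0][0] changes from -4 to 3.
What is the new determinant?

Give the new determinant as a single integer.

Answer: 1

Derivation:
det is linear in row 0: changing M[0][0] by delta changes det by delta * cofactor(0,0).
Cofactor C_00 = (-1)^(0+0) * minor(0,0) = -1
Entry delta = 3 - -4 = 7
Det delta = 7 * -1 = -7
New det = 8 + -7 = 1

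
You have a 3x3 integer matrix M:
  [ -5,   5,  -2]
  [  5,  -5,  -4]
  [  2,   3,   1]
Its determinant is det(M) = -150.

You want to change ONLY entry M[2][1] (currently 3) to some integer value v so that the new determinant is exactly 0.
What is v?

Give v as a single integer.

Answer: -2

Derivation:
det is linear in entry M[2][1]: det = old_det + (v - 3) * C_21
Cofactor C_21 = -30
Want det = 0: -150 + (v - 3) * -30 = 0
  (v - 3) = 150 / -30 = -5
  v = 3 + (-5) = -2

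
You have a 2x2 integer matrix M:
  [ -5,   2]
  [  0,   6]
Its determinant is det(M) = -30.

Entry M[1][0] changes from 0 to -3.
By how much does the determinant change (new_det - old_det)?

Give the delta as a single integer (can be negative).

Answer: 6

Derivation:
Cofactor C_10 = -2
Entry delta = -3 - 0 = -3
Det delta = entry_delta * cofactor = -3 * -2 = 6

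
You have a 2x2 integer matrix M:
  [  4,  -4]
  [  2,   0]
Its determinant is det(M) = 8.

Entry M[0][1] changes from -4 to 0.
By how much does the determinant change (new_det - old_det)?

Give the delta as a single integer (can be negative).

Answer: -8

Derivation:
Cofactor C_01 = -2
Entry delta = 0 - -4 = 4
Det delta = entry_delta * cofactor = 4 * -2 = -8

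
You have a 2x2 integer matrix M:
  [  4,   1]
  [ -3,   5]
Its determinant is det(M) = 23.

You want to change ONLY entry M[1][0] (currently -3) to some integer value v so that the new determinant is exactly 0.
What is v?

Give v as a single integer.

Answer: 20

Derivation:
det is linear in entry M[1][0]: det = old_det + (v - -3) * C_10
Cofactor C_10 = -1
Want det = 0: 23 + (v - -3) * -1 = 0
  (v - -3) = -23 / -1 = 23
  v = -3 + (23) = 20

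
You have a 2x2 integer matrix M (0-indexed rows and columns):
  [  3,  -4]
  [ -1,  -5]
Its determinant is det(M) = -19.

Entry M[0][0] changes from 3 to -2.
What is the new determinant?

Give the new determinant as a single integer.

det is linear in row 0: changing M[0][0] by delta changes det by delta * cofactor(0,0).
Cofactor C_00 = (-1)^(0+0) * minor(0,0) = -5
Entry delta = -2 - 3 = -5
Det delta = -5 * -5 = 25
New det = -19 + 25 = 6

Answer: 6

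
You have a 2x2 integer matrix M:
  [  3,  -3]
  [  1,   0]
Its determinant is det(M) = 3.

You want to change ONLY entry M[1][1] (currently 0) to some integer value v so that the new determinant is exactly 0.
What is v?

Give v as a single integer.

Answer: -1

Derivation:
det is linear in entry M[1][1]: det = old_det + (v - 0) * C_11
Cofactor C_11 = 3
Want det = 0: 3 + (v - 0) * 3 = 0
  (v - 0) = -3 / 3 = -1
  v = 0 + (-1) = -1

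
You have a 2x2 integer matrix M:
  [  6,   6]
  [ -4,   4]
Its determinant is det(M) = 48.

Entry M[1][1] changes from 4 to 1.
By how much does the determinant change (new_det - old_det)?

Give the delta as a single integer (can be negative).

Answer: -18

Derivation:
Cofactor C_11 = 6
Entry delta = 1 - 4 = -3
Det delta = entry_delta * cofactor = -3 * 6 = -18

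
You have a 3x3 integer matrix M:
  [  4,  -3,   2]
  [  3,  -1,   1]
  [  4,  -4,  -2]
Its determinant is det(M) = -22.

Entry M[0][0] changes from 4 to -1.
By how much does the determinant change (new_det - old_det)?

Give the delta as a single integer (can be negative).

Cofactor C_00 = 6
Entry delta = -1 - 4 = -5
Det delta = entry_delta * cofactor = -5 * 6 = -30

Answer: -30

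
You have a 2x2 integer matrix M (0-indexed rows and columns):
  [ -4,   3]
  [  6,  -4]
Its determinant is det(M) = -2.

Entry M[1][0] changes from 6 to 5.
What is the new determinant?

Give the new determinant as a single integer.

Answer: 1

Derivation:
det is linear in row 1: changing M[1][0] by delta changes det by delta * cofactor(1,0).
Cofactor C_10 = (-1)^(1+0) * minor(1,0) = -3
Entry delta = 5 - 6 = -1
Det delta = -1 * -3 = 3
New det = -2 + 3 = 1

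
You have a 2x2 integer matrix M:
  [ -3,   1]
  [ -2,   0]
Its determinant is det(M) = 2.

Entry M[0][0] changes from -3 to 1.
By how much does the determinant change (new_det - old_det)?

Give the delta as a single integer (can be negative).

Answer: 0

Derivation:
Cofactor C_00 = 0
Entry delta = 1 - -3 = 4
Det delta = entry_delta * cofactor = 4 * 0 = 0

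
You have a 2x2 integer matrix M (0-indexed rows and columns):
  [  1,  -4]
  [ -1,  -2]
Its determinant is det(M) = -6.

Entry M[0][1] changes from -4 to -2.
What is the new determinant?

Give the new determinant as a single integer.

Answer: -4

Derivation:
det is linear in row 0: changing M[0][1] by delta changes det by delta * cofactor(0,1).
Cofactor C_01 = (-1)^(0+1) * minor(0,1) = 1
Entry delta = -2 - -4 = 2
Det delta = 2 * 1 = 2
New det = -6 + 2 = -4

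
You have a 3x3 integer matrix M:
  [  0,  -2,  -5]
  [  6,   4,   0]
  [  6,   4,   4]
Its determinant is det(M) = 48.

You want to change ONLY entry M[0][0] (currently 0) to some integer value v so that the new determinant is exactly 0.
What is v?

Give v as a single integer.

Answer: -3

Derivation:
det is linear in entry M[0][0]: det = old_det + (v - 0) * C_00
Cofactor C_00 = 16
Want det = 0: 48 + (v - 0) * 16 = 0
  (v - 0) = -48 / 16 = -3
  v = 0 + (-3) = -3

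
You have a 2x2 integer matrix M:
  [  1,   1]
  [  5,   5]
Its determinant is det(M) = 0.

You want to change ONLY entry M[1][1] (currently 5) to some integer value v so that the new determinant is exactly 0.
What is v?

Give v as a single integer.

det is linear in entry M[1][1]: det = old_det + (v - 5) * C_11
Cofactor C_11 = 1
Want det = 0: 0 + (v - 5) * 1 = 0
  (v - 5) = 0 / 1 = 0
  v = 5 + (0) = 5

Answer: 5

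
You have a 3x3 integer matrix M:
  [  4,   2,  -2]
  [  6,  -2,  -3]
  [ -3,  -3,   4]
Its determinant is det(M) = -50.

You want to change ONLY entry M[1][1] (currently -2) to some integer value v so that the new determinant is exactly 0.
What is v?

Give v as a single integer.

det is linear in entry M[1][1]: det = old_det + (v - -2) * C_11
Cofactor C_11 = 10
Want det = 0: -50 + (v - -2) * 10 = 0
  (v - -2) = 50 / 10 = 5
  v = -2 + (5) = 3

Answer: 3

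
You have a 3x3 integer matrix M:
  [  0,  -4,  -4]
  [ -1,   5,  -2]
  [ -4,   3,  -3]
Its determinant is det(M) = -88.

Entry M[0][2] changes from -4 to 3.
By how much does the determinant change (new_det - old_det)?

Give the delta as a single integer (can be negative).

Answer: 119

Derivation:
Cofactor C_02 = 17
Entry delta = 3 - -4 = 7
Det delta = entry_delta * cofactor = 7 * 17 = 119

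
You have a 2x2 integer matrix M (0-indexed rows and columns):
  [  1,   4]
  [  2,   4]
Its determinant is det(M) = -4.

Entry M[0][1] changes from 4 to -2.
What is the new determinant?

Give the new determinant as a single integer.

Answer: 8

Derivation:
det is linear in row 0: changing M[0][1] by delta changes det by delta * cofactor(0,1).
Cofactor C_01 = (-1)^(0+1) * minor(0,1) = -2
Entry delta = -2 - 4 = -6
Det delta = -6 * -2 = 12
New det = -4 + 12 = 8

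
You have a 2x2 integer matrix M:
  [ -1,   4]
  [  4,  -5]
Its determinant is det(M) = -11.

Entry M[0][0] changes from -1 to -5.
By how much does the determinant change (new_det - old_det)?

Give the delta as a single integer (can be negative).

Cofactor C_00 = -5
Entry delta = -5 - -1 = -4
Det delta = entry_delta * cofactor = -4 * -5 = 20

Answer: 20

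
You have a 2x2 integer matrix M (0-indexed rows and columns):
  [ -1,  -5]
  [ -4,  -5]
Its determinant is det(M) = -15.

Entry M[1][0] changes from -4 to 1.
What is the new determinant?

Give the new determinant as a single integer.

Answer: 10

Derivation:
det is linear in row 1: changing M[1][0] by delta changes det by delta * cofactor(1,0).
Cofactor C_10 = (-1)^(1+0) * minor(1,0) = 5
Entry delta = 1 - -4 = 5
Det delta = 5 * 5 = 25
New det = -15 + 25 = 10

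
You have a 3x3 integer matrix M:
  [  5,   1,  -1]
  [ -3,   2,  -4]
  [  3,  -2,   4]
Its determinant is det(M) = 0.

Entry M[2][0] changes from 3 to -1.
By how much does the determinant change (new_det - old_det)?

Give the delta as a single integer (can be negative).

Cofactor C_20 = -2
Entry delta = -1 - 3 = -4
Det delta = entry_delta * cofactor = -4 * -2 = 8

Answer: 8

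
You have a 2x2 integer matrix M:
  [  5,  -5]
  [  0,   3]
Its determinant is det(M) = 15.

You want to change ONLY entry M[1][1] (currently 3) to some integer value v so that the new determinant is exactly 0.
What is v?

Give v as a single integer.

det is linear in entry M[1][1]: det = old_det + (v - 3) * C_11
Cofactor C_11 = 5
Want det = 0: 15 + (v - 3) * 5 = 0
  (v - 3) = -15 / 5 = -3
  v = 3 + (-3) = 0

Answer: 0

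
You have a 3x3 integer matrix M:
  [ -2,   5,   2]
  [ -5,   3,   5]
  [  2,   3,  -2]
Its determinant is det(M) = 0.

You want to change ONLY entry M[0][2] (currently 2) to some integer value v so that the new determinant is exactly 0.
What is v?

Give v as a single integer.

det is linear in entry M[0][2]: det = old_det + (v - 2) * C_02
Cofactor C_02 = -21
Want det = 0: 0 + (v - 2) * -21 = 0
  (v - 2) = 0 / -21 = 0
  v = 2 + (0) = 2

Answer: 2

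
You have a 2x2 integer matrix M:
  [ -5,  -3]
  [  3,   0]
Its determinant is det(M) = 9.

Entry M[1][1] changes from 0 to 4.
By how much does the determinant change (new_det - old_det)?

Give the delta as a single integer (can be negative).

Answer: -20

Derivation:
Cofactor C_11 = -5
Entry delta = 4 - 0 = 4
Det delta = entry_delta * cofactor = 4 * -5 = -20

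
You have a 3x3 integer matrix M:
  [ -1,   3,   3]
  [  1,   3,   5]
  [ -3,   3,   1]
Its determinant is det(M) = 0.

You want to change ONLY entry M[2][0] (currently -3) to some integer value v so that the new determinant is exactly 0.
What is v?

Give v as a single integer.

Answer: -3

Derivation:
det is linear in entry M[2][0]: det = old_det + (v - -3) * C_20
Cofactor C_20 = 6
Want det = 0: 0 + (v - -3) * 6 = 0
  (v - -3) = 0 / 6 = 0
  v = -3 + (0) = -3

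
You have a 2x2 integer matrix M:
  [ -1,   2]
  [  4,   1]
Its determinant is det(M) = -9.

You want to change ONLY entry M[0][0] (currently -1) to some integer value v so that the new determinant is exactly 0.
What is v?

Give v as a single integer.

det is linear in entry M[0][0]: det = old_det + (v - -1) * C_00
Cofactor C_00 = 1
Want det = 0: -9 + (v - -1) * 1 = 0
  (v - -1) = 9 / 1 = 9
  v = -1 + (9) = 8

Answer: 8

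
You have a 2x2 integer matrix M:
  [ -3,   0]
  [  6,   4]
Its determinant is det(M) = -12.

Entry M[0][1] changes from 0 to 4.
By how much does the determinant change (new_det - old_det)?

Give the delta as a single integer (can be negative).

Cofactor C_01 = -6
Entry delta = 4 - 0 = 4
Det delta = entry_delta * cofactor = 4 * -6 = -24

Answer: -24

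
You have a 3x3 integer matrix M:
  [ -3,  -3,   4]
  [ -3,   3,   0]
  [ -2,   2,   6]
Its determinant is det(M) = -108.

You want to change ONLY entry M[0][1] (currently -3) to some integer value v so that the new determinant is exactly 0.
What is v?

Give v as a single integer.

Answer: 3

Derivation:
det is linear in entry M[0][1]: det = old_det + (v - -3) * C_01
Cofactor C_01 = 18
Want det = 0: -108 + (v - -3) * 18 = 0
  (v - -3) = 108 / 18 = 6
  v = -3 + (6) = 3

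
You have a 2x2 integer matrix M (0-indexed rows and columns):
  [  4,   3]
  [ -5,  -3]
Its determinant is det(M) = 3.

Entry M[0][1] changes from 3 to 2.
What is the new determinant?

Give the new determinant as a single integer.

Answer: -2

Derivation:
det is linear in row 0: changing M[0][1] by delta changes det by delta * cofactor(0,1).
Cofactor C_01 = (-1)^(0+1) * minor(0,1) = 5
Entry delta = 2 - 3 = -1
Det delta = -1 * 5 = -5
New det = 3 + -5 = -2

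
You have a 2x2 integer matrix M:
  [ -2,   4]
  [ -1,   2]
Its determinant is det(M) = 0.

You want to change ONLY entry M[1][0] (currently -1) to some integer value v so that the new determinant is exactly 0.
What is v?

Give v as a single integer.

Answer: -1

Derivation:
det is linear in entry M[1][0]: det = old_det + (v - -1) * C_10
Cofactor C_10 = -4
Want det = 0: 0 + (v - -1) * -4 = 0
  (v - -1) = 0 / -4 = 0
  v = -1 + (0) = -1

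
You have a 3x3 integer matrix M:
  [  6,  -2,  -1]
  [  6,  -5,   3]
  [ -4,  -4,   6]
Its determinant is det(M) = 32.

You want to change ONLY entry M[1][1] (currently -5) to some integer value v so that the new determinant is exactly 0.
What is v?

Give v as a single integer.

det is linear in entry M[1][1]: det = old_det + (v - -5) * C_11
Cofactor C_11 = 32
Want det = 0: 32 + (v - -5) * 32 = 0
  (v - -5) = -32 / 32 = -1
  v = -5 + (-1) = -6

Answer: -6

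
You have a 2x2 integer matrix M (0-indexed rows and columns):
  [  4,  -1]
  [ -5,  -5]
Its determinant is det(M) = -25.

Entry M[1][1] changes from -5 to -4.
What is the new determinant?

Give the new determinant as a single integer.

det is linear in row 1: changing M[1][1] by delta changes det by delta * cofactor(1,1).
Cofactor C_11 = (-1)^(1+1) * minor(1,1) = 4
Entry delta = -4 - -5 = 1
Det delta = 1 * 4 = 4
New det = -25 + 4 = -21

Answer: -21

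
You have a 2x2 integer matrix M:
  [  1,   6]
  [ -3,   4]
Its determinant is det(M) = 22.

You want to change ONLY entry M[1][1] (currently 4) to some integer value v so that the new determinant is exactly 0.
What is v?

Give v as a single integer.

det is linear in entry M[1][1]: det = old_det + (v - 4) * C_11
Cofactor C_11 = 1
Want det = 0: 22 + (v - 4) * 1 = 0
  (v - 4) = -22 / 1 = -22
  v = 4 + (-22) = -18

Answer: -18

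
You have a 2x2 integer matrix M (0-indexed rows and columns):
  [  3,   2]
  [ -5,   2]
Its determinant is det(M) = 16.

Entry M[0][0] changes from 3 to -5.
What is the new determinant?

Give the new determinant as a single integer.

det is linear in row 0: changing M[0][0] by delta changes det by delta * cofactor(0,0).
Cofactor C_00 = (-1)^(0+0) * minor(0,0) = 2
Entry delta = -5 - 3 = -8
Det delta = -8 * 2 = -16
New det = 16 + -16 = 0

Answer: 0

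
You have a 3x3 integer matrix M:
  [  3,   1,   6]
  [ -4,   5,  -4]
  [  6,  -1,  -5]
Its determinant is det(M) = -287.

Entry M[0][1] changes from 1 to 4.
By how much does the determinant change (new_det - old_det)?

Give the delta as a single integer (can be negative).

Answer: -132

Derivation:
Cofactor C_01 = -44
Entry delta = 4 - 1 = 3
Det delta = entry_delta * cofactor = 3 * -44 = -132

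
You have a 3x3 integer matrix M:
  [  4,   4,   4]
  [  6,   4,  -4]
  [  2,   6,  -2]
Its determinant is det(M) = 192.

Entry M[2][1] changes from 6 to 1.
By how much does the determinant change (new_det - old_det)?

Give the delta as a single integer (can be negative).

Cofactor C_21 = 40
Entry delta = 1 - 6 = -5
Det delta = entry_delta * cofactor = -5 * 40 = -200

Answer: -200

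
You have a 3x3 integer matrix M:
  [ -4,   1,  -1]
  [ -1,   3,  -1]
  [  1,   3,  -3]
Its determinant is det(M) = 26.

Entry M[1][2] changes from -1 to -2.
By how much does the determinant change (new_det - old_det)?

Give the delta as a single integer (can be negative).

Answer: -13

Derivation:
Cofactor C_12 = 13
Entry delta = -2 - -1 = -1
Det delta = entry_delta * cofactor = -1 * 13 = -13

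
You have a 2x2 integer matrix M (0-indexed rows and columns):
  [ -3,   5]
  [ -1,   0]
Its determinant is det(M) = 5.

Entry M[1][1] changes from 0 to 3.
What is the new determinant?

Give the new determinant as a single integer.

det is linear in row 1: changing M[1][1] by delta changes det by delta * cofactor(1,1).
Cofactor C_11 = (-1)^(1+1) * minor(1,1) = -3
Entry delta = 3 - 0 = 3
Det delta = 3 * -3 = -9
New det = 5 + -9 = -4

Answer: -4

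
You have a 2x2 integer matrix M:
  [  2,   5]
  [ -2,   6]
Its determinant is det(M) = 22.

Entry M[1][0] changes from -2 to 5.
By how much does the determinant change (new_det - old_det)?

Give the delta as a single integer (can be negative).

Cofactor C_10 = -5
Entry delta = 5 - -2 = 7
Det delta = entry_delta * cofactor = 7 * -5 = -35

Answer: -35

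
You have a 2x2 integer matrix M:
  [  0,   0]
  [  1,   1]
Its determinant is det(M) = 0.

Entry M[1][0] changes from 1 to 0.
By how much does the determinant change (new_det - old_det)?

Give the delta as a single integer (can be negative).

Cofactor C_10 = 0
Entry delta = 0 - 1 = -1
Det delta = entry_delta * cofactor = -1 * 0 = 0

Answer: 0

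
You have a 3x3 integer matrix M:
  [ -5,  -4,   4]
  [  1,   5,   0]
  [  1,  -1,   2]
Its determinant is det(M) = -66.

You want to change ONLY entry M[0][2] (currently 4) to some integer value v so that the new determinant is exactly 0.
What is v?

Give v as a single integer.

det is linear in entry M[0][2]: det = old_det + (v - 4) * C_02
Cofactor C_02 = -6
Want det = 0: -66 + (v - 4) * -6 = 0
  (v - 4) = 66 / -6 = -11
  v = 4 + (-11) = -7

Answer: -7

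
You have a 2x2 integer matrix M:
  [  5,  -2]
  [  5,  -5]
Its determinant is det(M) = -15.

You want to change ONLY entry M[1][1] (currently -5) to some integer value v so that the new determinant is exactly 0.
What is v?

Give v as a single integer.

Answer: -2

Derivation:
det is linear in entry M[1][1]: det = old_det + (v - -5) * C_11
Cofactor C_11 = 5
Want det = 0: -15 + (v - -5) * 5 = 0
  (v - -5) = 15 / 5 = 3
  v = -5 + (3) = -2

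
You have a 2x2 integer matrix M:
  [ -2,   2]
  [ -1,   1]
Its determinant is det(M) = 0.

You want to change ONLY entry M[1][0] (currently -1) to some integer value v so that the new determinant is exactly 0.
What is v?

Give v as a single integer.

Answer: -1

Derivation:
det is linear in entry M[1][0]: det = old_det + (v - -1) * C_10
Cofactor C_10 = -2
Want det = 0: 0 + (v - -1) * -2 = 0
  (v - -1) = 0 / -2 = 0
  v = -1 + (0) = -1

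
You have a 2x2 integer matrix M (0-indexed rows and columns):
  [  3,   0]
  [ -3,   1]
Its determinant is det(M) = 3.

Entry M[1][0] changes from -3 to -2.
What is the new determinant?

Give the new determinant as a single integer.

det is linear in row 1: changing M[1][0] by delta changes det by delta * cofactor(1,0).
Cofactor C_10 = (-1)^(1+0) * minor(1,0) = 0
Entry delta = -2 - -3 = 1
Det delta = 1 * 0 = 0
New det = 3 + 0 = 3

Answer: 3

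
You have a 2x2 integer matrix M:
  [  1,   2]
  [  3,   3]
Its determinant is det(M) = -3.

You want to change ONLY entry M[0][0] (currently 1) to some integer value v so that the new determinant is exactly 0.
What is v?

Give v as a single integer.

det is linear in entry M[0][0]: det = old_det + (v - 1) * C_00
Cofactor C_00 = 3
Want det = 0: -3 + (v - 1) * 3 = 0
  (v - 1) = 3 / 3 = 1
  v = 1 + (1) = 2

Answer: 2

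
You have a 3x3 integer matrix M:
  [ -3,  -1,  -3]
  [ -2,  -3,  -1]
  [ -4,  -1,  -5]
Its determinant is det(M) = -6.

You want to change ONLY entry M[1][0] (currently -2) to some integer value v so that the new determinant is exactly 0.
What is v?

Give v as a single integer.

Answer: -5

Derivation:
det is linear in entry M[1][0]: det = old_det + (v - -2) * C_10
Cofactor C_10 = -2
Want det = 0: -6 + (v - -2) * -2 = 0
  (v - -2) = 6 / -2 = -3
  v = -2 + (-3) = -5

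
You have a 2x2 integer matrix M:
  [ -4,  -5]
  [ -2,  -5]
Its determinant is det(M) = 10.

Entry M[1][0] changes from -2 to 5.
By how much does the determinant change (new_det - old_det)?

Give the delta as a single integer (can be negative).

Answer: 35

Derivation:
Cofactor C_10 = 5
Entry delta = 5 - -2 = 7
Det delta = entry_delta * cofactor = 7 * 5 = 35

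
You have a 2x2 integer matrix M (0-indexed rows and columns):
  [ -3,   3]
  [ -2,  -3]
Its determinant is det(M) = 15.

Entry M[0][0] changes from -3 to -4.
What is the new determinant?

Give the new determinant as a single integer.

Answer: 18

Derivation:
det is linear in row 0: changing M[0][0] by delta changes det by delta * cofactor(0,0).
Cofactor C_00 = (-1)^(0+0) * minor(0,0) = -3
Entry delta = -4 - -3 = -1
Det delta = -1 * -3 = 3
New det = 15 + 3 = 18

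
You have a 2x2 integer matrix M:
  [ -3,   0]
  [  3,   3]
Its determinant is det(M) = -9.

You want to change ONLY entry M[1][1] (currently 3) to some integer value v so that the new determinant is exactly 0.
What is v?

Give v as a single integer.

Answer: 0

Derivation:
det is linear in entry M[1][1]: det = old_det + (v - 3) * C_11
Cofactor C_11 = -3
Want det = 0: -9 + (v - 3) * -3 = 0
  (v - 3) = 9 / -3 = -3
  v = 3 + (-3) = 0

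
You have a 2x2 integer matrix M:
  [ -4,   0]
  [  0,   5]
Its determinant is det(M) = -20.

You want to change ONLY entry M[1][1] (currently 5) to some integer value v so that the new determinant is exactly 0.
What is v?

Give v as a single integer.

Answer: 0

Derivation:
det is linear in entry M[1][1]: det = old_det + (v - 5) * C_11
Cofactor C_11 = -4
Want det = 0: -20 + (v - 5) * -4 = 0
  (v - 5) = 20 / -4 = -5
  v = 5 + (-5) = 0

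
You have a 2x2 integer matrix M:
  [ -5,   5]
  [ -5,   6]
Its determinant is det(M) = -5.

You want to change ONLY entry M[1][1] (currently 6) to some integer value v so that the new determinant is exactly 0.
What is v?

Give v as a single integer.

det is linear in entry M[1][1]: det = old_det + (v - 6) * C_11
Cofactor C_11 = -5
Want det = 0: -5 + (v - 6) * -5 = 0
  (v - 6) = 5 / -5 = -1
  v = 6 + (-1) = 5

Answer: 5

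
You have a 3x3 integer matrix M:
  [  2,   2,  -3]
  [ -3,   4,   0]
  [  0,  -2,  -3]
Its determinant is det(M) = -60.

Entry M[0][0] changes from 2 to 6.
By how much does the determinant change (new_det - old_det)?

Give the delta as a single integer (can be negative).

Answer: -48

Derivation:
Cofactor C_00 = -12
Entry delta = 6 - 2 = 4
Det delta = entry_delta * cofactor = 4 * -12 = -48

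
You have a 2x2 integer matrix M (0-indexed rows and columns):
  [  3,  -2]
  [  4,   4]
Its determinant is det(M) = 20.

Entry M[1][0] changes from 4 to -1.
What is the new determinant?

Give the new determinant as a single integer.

det is linear in row 1: changing M[1][0] by delta changes det by delta * cofactor(1,0).
Cofactor C_10 = (-1)^(1+0) * minor(1,0) = 2
Entry delta = -1 - 4 = -5
Det delta = -5 * 2 = -10
New det = 20 + -10 = 10

Answer: 10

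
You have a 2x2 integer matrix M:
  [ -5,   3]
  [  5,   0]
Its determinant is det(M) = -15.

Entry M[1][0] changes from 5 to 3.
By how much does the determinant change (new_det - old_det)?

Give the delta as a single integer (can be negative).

Answer: 6

Derivation:
Cofactor C_10 = -3
Entry delta = 3 - 5 = -2
Det delta = entry_delta * cofactor = -2 * -3 = 6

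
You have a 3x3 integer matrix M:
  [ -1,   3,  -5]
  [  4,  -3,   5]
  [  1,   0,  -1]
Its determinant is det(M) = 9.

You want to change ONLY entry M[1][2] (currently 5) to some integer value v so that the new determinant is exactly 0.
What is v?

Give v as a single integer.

det is linear in entry M[1][2]: det = old_det + (v - 5) * C_12
Cofactor C_12 = 3
Want det = 0: 9 + (v - 5) * 3 = 0
  (v - 5) = -9 / 3 = -3
  v = 5 + (-3) = 2

Answer: 2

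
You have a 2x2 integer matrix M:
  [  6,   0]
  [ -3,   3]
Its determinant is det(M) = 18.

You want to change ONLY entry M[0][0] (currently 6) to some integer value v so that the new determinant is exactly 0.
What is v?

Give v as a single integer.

det is linear in entry M[0][0]: det = old_det + (v - 6) * C_00
Cofactor C_00 = 3
Want det = 0: 18 + (v - 6) * 3 = 0
  (v - 6) = -18 / 3 = -6
  v = 6 + (-6) = 0

Answer: 0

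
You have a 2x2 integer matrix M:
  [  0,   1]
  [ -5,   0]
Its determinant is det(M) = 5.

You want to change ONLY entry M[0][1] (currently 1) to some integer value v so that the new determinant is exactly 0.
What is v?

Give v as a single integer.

det is linear in entry M[0][1]: det = old_det + (v - 1) * C_01
Cofactor C_01 = 5
Want det = 0: 5 + (v - 1) * 5 = 0
  (v - 1) = -5 / 5 = -1
  v = 1 + (-1) = 0

Answer: 0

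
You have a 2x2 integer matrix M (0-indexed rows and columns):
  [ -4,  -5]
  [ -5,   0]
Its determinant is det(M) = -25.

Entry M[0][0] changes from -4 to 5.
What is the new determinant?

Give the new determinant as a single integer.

det is linear in row 0: changing M[0][0] by delta changes det by delta * cofactor(0,0).
Cofactor C_00 = (-1)^(0+0) * minor(0,0) = 0
Entry delta = 5 - -4 = 9
Det delta = 9 * 0 = 0
New det = -25 + 0 = -25

Answer: -25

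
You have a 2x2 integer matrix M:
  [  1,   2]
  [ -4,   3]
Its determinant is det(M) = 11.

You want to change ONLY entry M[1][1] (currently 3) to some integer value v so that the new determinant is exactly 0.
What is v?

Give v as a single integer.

Answer: -8

Derivation:
det is linear in entry M[1][1]: det = old_det + (v - 3) * C_11
Cofactor C_11 = 1
Want det = 0: 11 + (v - 3) * 1 = 0
  (v - 3) = -11 / 1 = -11
  v = 3 + (-11) = -8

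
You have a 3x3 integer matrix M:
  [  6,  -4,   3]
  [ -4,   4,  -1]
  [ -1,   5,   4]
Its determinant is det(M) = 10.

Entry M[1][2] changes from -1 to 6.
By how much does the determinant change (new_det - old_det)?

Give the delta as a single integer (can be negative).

Cofactor C_12 = -26
Entry delta = 6 - -1 = 7
Det delta = entry_delta * cofactor = 7 * -26 = -182

Answer: -182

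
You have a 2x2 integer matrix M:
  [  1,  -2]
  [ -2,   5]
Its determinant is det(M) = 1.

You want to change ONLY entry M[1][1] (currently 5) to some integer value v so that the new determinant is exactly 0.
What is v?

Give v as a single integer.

Answer: 4

Derivation:
det is linear in entry M[1][1]: det = old_det + (v - 5) * C_11
Cofactor C_11 = 1
Want det = 0: 1 + (v - 5) * 1 = 0
  (v - 5) = -1 / 1 = -1
  v = 5 + (-1) = 4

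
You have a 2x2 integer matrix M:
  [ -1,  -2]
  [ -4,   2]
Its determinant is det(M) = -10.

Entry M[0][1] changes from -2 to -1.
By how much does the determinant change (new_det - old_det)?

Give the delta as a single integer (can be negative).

Answer: 4

Derivation:
Cofactor C_01 = 4
Entry delta = -1 - -2 = 1
Det delta = entry_delta * cofactor = 1 * 4 = 4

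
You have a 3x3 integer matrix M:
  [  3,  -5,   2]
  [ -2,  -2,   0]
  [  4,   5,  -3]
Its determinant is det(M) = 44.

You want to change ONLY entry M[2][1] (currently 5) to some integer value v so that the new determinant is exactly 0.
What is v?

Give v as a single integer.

det is linear in entry M[2][1]: det = old_det + (v - 5) * C_21
Cofactor C_21 = -4
Want det = 0: 44 + (v - 5) * -4 = 0
  (v - 5) = -44 / -4 = 11
  v = 5 + (11) = 16

Answer: 16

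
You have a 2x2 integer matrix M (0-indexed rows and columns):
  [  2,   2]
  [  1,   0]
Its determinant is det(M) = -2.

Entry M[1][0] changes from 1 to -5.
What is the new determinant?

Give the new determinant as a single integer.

det is linear in row 1: changing M[1][0] by delta changes det by delta * cofactor(1,0).
Cofactor C_10 = (-1)^(1+0) * minor(1,0) = -2
Entry delta = -5 - 1 = -6
Det delta = -6 * -2 = 12
New det = -2 + 12 = 10

Answer: 10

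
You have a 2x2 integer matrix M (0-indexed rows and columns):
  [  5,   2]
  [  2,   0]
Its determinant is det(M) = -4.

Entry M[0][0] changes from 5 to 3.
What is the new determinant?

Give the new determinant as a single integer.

det is linear in row 0: changing M[0][0] by delta changes det by delta * cofactor(0,0).
Cofactor C_00 = (-1)^(0+0) * minor(0,0) = 0
Entry delta = 3 - 5 = -2
Det delta = -2 * 0 = 0
New det = -4 + 0 = -4

Answer: -4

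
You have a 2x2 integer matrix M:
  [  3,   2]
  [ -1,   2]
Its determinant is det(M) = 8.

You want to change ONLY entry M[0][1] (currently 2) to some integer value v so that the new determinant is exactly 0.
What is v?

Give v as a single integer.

det is linear in entry M[0][1]: det = old_det + (v - 2) * C_01
Cofactor C_01 = 1
Want det = 0: 8 + (v - 2) * 1 = 0
  (v - 2) = -8 / 1 = -8
  v = 2 + (-8) = -6

Answer: -6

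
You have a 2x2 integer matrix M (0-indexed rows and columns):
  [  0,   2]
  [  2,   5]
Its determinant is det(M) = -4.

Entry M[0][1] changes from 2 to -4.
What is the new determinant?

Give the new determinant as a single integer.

det is linear in row 0: changing M[0][1] by delta changes det by delta * cofactor(0,1).
Cofactor C_01 = (-1)^(0+1) * minor(0,1) = -2
Entry delta = -4 - 2 = -6
Det delta = -6 * -2 = 12
New det = -4 + 12 = 8

Answer: 8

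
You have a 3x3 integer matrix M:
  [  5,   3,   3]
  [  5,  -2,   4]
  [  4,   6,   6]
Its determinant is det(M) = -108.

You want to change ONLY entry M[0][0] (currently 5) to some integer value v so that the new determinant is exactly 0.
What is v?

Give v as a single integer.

Answer: 2

Derivation:
det is linear in entry M[0][0]: det = old_det + (v - 5) * C_00
Cofactor C_00 = -36
Want det = 0: -108 + (v - 5) * -36 = 0
  (v - 5) = 108 / -36 = -3
  v = 5 + (-3) = 2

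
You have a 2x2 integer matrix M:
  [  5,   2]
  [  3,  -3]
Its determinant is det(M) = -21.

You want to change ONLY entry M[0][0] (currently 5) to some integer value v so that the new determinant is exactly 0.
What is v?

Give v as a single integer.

Answer: -2

Derivation:
det is linear in entry M[0][0]: det = old_det + (v - 5) * C_00
Cofactor C_00 = -3
Want det = 0: -21 + (v - 5) * -3 = 0
  (v - 5) = 21 / -3 = -7
  v = 5 + (-7) = -2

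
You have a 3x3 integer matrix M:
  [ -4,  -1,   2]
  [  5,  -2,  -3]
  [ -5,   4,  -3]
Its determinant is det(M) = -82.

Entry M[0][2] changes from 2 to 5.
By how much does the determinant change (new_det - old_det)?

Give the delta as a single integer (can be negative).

Cofactor C_02 = 10
Entry delta = 5 - 2 = 3
Det delta = entry_delta * cofactor = 3 * 10 = 30

Answer: 30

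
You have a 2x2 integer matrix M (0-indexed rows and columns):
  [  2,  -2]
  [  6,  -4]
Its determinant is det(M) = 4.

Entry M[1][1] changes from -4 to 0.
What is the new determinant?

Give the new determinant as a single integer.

det is linear in row 1: changing M[1][1] by delta changes det by delta * cofactor(1,1).
Cofactor C_11 = (-1)^(1+1) * minor(1,1) = 2
Entry delta = 0 - -4 = 4
Det delta = 4 * 2 = 8
New det = 4 + 8 = 12

Answer: 12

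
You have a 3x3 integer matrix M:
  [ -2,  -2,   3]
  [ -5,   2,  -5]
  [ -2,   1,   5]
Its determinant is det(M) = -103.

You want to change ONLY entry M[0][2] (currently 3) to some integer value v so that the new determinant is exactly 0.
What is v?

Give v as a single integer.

Answer: -100

Derivation:
det is linear in entry M[0][2]: det = old_det + (v - 3) * C_02
Cofactor C_02 = -1
Want det = 0: -103 + (v - 3) * -1 = 0
  (v - 3) = 103 / -1 = -103
  v = 3 + (-103) = -100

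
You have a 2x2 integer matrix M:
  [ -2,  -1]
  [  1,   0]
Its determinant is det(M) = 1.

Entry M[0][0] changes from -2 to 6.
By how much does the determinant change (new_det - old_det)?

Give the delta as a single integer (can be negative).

Cofactor C_00 = 0
Entry delta = 6 - -2 = 8
Det delta = entry_delta * cofactor = 8 * 0 = 0

Answer: 0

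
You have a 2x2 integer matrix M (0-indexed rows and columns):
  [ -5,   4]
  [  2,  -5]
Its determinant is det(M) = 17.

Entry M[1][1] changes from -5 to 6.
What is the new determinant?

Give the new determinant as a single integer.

det is linear in row 1: changing M[1][1] by delta changes det by delta * cofactor(1,1).
Cofactor C_11 = (-1)^(1+1) * minor(1,1) = -5
Entry delta = 6 - -5 = 11
Det delta = 11 * -5 = -55
New det = 17 + -55 = -38

Answer: -38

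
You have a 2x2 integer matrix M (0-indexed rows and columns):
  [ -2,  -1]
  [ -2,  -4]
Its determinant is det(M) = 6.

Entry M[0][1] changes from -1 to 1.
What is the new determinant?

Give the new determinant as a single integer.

det is linear in row 0: changing M[0][1] by delta changes det by delta * cofactor(0,1).
Cofactor C_01 = (-1)^(0+1) * minor(0,1) = 2
Entry delta = 1 - -1 = 2
Det delta = 2 * 2 = 4
New det = 6 + 4 = 10

Answer: 10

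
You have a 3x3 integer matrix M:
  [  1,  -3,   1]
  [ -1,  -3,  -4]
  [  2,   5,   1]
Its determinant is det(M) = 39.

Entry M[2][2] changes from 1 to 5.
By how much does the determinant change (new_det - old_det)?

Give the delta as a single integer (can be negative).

Answer: -24

Derivation:
Cofactor C_22 = -6
Entry delta = 5 - 1 = 4
Det delta = entry_delta * cofactor = 4 * -6 = -24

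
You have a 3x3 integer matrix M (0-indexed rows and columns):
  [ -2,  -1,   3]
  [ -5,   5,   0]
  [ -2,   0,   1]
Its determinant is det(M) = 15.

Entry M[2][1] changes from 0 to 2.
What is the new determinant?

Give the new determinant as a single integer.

Answer: -15

Derivation:
det is linear in row 2: changing M[2][1] by delta changes det by delta * cofactor(2,1).
Cofactor C_21 = (-1)^(2+1) * minor(2,1) = -15
Entry delta = 2 - 0 = 2
Det delta = 2 * -15 = -30
New det = 15 + -30 = -15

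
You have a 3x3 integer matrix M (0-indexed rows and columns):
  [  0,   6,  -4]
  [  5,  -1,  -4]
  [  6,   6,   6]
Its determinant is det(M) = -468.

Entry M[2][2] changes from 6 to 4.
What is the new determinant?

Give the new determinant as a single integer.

det is linear in row 2: changing M[2][2] by delta changes det by delta * cofactor(2,2).
Cofactor C_22 = (-1)^(2+2) * minor(2,2) = -30
Entry delta = 4 - 6 = -2
Det delta = -2 * -30 = 60
New det = -468 + 60 = -408

Answer: -408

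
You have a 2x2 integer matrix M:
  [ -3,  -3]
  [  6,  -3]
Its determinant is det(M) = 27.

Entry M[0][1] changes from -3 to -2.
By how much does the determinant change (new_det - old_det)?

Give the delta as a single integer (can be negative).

Answer: -6

Derivation:
Cofactor C_01 = -6
Entry delta = -2 - -3 = 1
Det delta = entry_delta * cofactor = 1 * -6 = -6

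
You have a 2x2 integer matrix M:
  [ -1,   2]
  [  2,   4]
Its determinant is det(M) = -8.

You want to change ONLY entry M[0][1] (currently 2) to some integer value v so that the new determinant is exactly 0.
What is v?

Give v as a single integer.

det is linear in entry M[0][1]: det = old_det + (v - 2) * C_01
Cofactor C_01 = -2
Want det = 0: -8 + (v - 2) * -2 = 0
  (v - 2) = 8 / -2 = -4
  v = 2 + (-4) = -2

Answer: -2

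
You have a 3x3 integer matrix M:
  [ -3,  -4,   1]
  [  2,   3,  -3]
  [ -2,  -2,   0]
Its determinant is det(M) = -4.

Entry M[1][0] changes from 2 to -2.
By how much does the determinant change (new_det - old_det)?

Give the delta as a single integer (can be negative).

Cofactor C_10 = -2
Entry delta = -2 - 2 = -4
Det delta = entry_delta * cofactor = -4 * -2 = 8

Answer: 8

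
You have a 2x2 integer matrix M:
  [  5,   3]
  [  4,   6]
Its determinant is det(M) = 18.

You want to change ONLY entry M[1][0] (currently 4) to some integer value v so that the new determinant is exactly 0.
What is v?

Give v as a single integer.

det is linear in entry M[1][0]: det = old_det + (v - 4) * C_10
Cofactor C_10 = -3
Want det = 0: 18 + (v - 4) * -3 = 0
  (v - 4) = -18 / -3 = 6
  v = 4 + (6) = 10

Answer: 10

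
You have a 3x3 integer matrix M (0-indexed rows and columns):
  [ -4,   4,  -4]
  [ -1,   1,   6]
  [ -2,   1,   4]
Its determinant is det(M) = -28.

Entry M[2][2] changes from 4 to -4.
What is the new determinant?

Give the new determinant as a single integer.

det is linear in row 2: changing M[2][2] by delta changes det by delta * cofactor(2,2).
Cofactor C_22 = (-1)^(2+2) * minor(2,2) = 0
Entry delta = -4 - 4 = -8
Det delta = -8 * 0 = 0
New det = -28 + 0 = -28

Answer: -28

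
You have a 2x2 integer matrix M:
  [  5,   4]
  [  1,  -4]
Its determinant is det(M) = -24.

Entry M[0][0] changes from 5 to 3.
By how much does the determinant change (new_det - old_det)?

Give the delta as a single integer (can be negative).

Answer: 8

Derivation:
Cofactor C_00 = -4
Entry delta = 3 - 5 = -2
Det delta = entry_delta * cofactor = -2 * -4 = 8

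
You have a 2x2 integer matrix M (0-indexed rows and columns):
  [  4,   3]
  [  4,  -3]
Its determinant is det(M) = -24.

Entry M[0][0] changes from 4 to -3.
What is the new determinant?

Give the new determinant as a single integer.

det is linear in row 0: changing M[0][0] by delta changes det by delta * cofactor(0,0).
Cofactor C_00 = (-1)^(0+0) * minor(0,0) = -3
Entry delta = -3 - 4 = -7
Det delta = -7 * -3 = 21
New det = -24 + 21 = -3

Answer: -3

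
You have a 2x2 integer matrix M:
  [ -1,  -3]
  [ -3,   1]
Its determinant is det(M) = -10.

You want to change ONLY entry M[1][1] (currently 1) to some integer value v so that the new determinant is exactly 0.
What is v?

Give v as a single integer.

Answer: -9

Derivation:
det is linear in entry M[1][1]: det = old_det + (v - 1) * C_11
Cofactor C_11 = -1
Want det = 0: -10 + (v - 1) * -1 = 0
  (v - 1) = 10 / -1 = -10
  v = 1 + (-10) = -9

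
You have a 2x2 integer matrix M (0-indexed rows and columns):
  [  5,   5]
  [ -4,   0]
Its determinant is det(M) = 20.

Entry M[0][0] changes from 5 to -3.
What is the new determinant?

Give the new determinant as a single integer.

Answer: 20

Derivation:
det is linear in row 0: changing M[0][0] by delta changes det by delta * cofactor(0,0).
Cofactor C_00 = (-1)^(0+0) * minor(0,0) = 0
Entry delta = -3 - 5 = -8
Det delta = -8 * 0 = 0
New det = 20 + 0 = 20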